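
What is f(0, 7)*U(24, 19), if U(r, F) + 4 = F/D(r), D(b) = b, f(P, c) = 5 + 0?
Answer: -385/24 ≈ -16.042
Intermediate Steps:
f(P, c) = 5
U(r, F) = -4 + F/r
f(0, 7)*U(24, 19) = 5*(-4 + 19/24) = 5*(-77/24) = -385/24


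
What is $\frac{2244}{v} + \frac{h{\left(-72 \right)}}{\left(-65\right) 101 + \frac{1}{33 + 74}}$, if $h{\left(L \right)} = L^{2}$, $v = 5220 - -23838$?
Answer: $- \frac{1211818094}{1700992361} \approx -0.71242$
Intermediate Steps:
$v = 29058$ ($v = 5220 + 23838 = 29058$)
$\frac{2244}{v} + \frac{h{\left(-72 \right)}}{\left(-65\right) 101 + \frac{1}{33 + 74}} = \frac{2244}{29058} + \frac{\left(-72\right)^{2}}{\left(-65\right) 101 + \frac{1}{33 + 74}} = 2244 \cdot \frac{1}{29058} + \frac{5184}{-6565 + \frac{1}{107}} = \frac{374}{4843} + \frac{5184}{-6565 + \frac{1}{107}} = \frac{374}{4843} + \frac{5184}{- \frac{702454}{107}} = \frac{374}{4843} + 5184 \left(- \frac{107}{702454}\right) = \frac{374}{4843} - \frac{277344}{351227} = - \frac{1211818094}{1700992361}$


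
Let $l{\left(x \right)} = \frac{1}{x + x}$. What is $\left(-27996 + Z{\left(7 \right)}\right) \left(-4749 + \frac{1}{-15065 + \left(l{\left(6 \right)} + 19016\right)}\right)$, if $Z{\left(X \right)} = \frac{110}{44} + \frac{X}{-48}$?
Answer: $\frac{100850725893625}{758608} \approx 1.3294 \cdot 10^{8}$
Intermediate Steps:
$l{\left(x \right)} = \frac{1}{2 x}$
$Z{\left(X \right)} = \frac{5}{2} - \frac{X}{48}$ ($Z{\left(X \right)} = 110 \cdot \frac{1}{44} + X \left(- \frac{1}{48}\right) = \frac{5}{2} - \frac{X}{48}$)
$\left(-27996 + Z{\left(7 \right)}\right) \left(-4749 + \frac{1}{-15065 + \left(l{\left(6 \right)} + 19016\right)}\right) = \left(-27996 + \left(\frac{5}{2} - \frac{7}{48}\right)\right) \left(-4749 + \frac{1}{-15065 + \left(\frac{1}{2 \cdot 6} + 19016\right)}\right) = \left(-27996 + \left(\frac{5}{2} - \frac{7}{48}\right)\right) \left(-4749 + \frac{1}{-15065 + \left(\frac{1}{2} \cdot \frac{1}{6} + 19016\right)}\right) = \left(-27996 + \frac{113}{48}\right) \left(-4749 + \frac{1}{-15065 + \left(\frac{1}{12} + 19016\right)}\right) = - \frac{1343695 \left(-4749 + \frac{1}{-15065 + \frac{228193}{12}}\right)}{48} = - \frac{1343695 \left(-4749 + \frac{1}{\frac{47413}{12}}\right)}{48} = - \frac{1343695 \left(-4749 + \frac{12}{47413}\right)}{48} = \left(- \frac{1343695}{48}\right) \left(- \frac{225164325}{47413}\right) = \frac{100850725893625}{758608}$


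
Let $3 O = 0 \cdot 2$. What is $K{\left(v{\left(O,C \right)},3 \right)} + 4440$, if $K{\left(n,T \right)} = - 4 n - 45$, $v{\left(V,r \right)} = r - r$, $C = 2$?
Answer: $4395$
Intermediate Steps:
$O = 0$ ($O = \frac{0 \cdot 2}{3} = \frac{1}{3} \cdot 0 = 0$)
$v{\left(V,r \right)} = 0$
$K{\left(n,T \right)} = -45 - 4 n$
$K{\left(v{\left(O,C \right)},3 \right)} + 4440 = \left(-45 - 0\right) + 4440 = \left(-45 + 0\right) + 4440 = -45 + 4440 = 4395$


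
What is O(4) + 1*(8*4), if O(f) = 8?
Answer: 40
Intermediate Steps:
O(4) + 1*(8*4) = 8 + 1*(8*4) = 8 + 1*32 = 8 + 32 = 40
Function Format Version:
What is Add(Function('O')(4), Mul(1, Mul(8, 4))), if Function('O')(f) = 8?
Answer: 40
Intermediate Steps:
Add(Function('O')(4), Mul(1, Mul(8, 4))) = Add(8, Mul(1, Mul(8, 4))) = Add(8, Mul(1, 32)) = Add(8, 32) = 40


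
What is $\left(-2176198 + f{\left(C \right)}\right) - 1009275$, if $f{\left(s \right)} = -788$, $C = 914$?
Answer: $-3186261$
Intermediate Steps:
$\left(-2176198 + f{\left(C \right)}\right) - 1009275 = \left(-2176198 - 788\right) - 1009275 = -2176986 - 1009275 = -3186261$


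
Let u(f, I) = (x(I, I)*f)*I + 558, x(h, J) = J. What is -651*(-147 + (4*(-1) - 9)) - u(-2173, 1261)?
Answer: 3455436535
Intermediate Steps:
u(f, I) = 558 + f*I**2 (u(f, I) = (I*f)*I + 558 = f*I**2 + 558 = 558 + f*I**2)
-651*(-147 + (4*(-1) - 9)) - u(-2173, 1261) = -651*(-147 + (4*(-1) - 9)) - (558 - 2173*1261**2) = -651*(-147 + (-4 - 9)) - (558 - 2173*1590121) = -651*(-147 - 13) - (558 - 3455332933) = -651*(-160) - 1*(-3455332375) = 104160 + 3455332375 = 3455436535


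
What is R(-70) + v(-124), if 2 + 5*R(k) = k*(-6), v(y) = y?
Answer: -202/5 ≈ -40.400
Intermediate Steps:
R(k) = -2/5 - 6*k/5 (R(k) = -2/5 + (k*(-6))/5 = -2/5 + (-6*k)/5 = -2/5 - 6*k/5)
R(-70) + v(-124) = (-2/5 - 6/5*(-70)) - 124 = (-2/5 + 84) - 124 = 418/5 - 124 = -202/5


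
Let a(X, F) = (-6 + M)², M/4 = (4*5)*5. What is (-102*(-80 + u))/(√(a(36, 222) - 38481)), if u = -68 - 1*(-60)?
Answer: 8976*√116755/116755 ≈ 26.269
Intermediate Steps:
M = 400 (M = 4*((4*5)*5) = 4*(20*5) = 4*100 = 400)
a(X, F) = 155236 (a(X, F) = (-6 + 400)² = 394² = 155236)
u = -8 (u = -68 + 60 = -8)
(-102*(-80 + u))/(√(a(36, 222) - 38481)) = (-102*(-80 - 8))/(√(155236 - 38481)) = (-102*(-88))/(√116755) = 8976*(√116755/116755) = 8976*√116755/116755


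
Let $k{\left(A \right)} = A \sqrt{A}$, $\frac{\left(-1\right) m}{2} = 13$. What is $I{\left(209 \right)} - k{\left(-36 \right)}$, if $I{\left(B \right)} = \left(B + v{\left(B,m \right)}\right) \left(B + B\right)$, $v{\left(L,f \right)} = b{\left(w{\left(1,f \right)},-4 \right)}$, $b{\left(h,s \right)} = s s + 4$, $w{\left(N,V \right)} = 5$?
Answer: $95722 + 216 i \approx 95722.0 + 216.0 i$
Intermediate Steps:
$m = -26$ ($m = \left(-2\right) 13 = -26$)
$k{\left(A \right)} = A^{\frac{3}{2}}$
$b{\left(h,s \right)} = 4 + s^{2}$ ($b{\left(h,s \right)} = s^{2} + 4 = 4 + s^{2}$)
$v{\left(L,f \right)} = 20$ ($v{\left(L,f \right)} = 4 + \left(-4\right)^{2} = 4 + 16 = 20$)
$I{\left(B \right)} = 2 B \left(20 + B\right)$ ($I{\left(B \right)} = \left(B + 20\right) \left(B + B\right) = \left(20 + B\right) 2 B = 2 B \left(20 + B\right)$)
$I{\left(209 \right)} - k{\left(-36 \right)} = 2 \cdot 209 \left(20 + 209\right) - \left(-36\right)^{\frac{3}{2}} = 2 \cdot 209 \cdot 229 - - 216 i = 95722 + 216 i$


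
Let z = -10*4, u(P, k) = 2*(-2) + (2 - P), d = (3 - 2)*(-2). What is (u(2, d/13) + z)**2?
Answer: 1936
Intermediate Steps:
d = -2 (d = 1*(-2) = -2)
u(P, k) = -2 - P (u(P, k) = -4 + (2 - P) = -2 - P)
z = -40
(u(2, d/13) + z)**2 = ((-2 - 1*2) - 40)**2 = ((-2 - 2) - 40)**2 = (-4 - 40)**2 = (-44)**2 = 1936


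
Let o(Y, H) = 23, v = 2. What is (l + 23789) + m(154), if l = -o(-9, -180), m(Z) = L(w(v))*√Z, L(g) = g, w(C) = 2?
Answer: 23766 + 2*√154 ≈ 23791.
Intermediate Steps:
m(Z) = 2*√Z
l = -23 (l = -1*23 = -23)
(l + 23789) + m(154) = (-23 + 23789) + 2*√154 = 23766 + 2*√154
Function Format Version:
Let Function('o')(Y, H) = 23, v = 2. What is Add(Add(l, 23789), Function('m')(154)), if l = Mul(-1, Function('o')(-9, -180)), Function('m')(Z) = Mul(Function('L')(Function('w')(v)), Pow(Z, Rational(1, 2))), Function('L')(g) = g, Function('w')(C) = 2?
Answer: Add(23766, Mul(2, Pow(154, Rational(1, 2)))) ≈ 23791.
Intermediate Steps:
Function('m')(Z) = Mul(2, Pow(Z, Rational(1, 2)))
l = -23 (l = Mul(-1, 23) = -23)
Add(Add(l, 23789), Function('m')(154)) = Add(Add(-23, 23789), Mul(2, Pow(154, Rational(1, 2)))) = Add(23766, Mul(2, Pow(154, Rational(1, 2))))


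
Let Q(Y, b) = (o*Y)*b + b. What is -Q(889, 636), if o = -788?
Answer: 445537716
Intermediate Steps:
Q(Y, b) = b - 788*Y*b (Q(Y, b) = (-788*Y)*b + b = -788*Y*b + b = b - 788*Y*b)
-Q(889, 636) = -636*(1 - 788*889) = -636*(1 - 700532) = -636*(-700531) = -1*(-445537716) = 445537716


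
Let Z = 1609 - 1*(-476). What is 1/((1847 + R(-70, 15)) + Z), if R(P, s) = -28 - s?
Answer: 1/3889 ≈ 0.00025714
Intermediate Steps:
Z = 2085 (Z = 1609 + 476 = 2085)
1/((1847 + R(-70, 15)) + Z) = 1/((1847 + (-28 - 1*15)) + 2085) = 1/((1847 + (-28 - 15)) + 2085) = 1/((1847 - 43) + 2085) = 1/(1804 + 2085) = 1/3889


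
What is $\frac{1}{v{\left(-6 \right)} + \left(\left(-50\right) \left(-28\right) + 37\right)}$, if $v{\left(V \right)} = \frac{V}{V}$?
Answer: $\frac{1}{1438} \approx 0.00069541$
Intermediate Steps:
$v{\left(V \right)} = 1$
$\frac{1}{v{\left(-6 \right)} + \left(\left(-50\right) \left(-28\right) + 37\right)} = \frac{1}{1 + \left(\left(-50\right) \left(-28\right) + 37\right)} = \frac{1}{1 + \left(1400 + 37\right)} = \frac{1}{1 + 1437} = \frac{1}{1438}$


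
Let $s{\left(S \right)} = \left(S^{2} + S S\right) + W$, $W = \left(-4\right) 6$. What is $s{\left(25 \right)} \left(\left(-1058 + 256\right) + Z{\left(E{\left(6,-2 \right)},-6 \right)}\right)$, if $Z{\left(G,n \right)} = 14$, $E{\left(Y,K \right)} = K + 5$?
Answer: $-966088$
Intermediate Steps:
$E{\left(Y,K \right)} = 5 + K$
$W = -24$
$s{\left(S \right)} = -24 + 2 S^{2}$ ($s{\left(S \right)} = \left(S^{2} + S S\right) - 24 = \left(S^{2} + S^{2}\right) - 24 = 2 S^{2} - 24 = -24 + 2 S^{2}$)
$s{\left(25 \right)} \left(\left(-1058 + 256\right) + Z{\left(E{\left(6,-2 \right)},-6 \right)}\right) = \left(-24 + 2 \cdot 25^{2}\right) \left(\left(-1058 + 256\right) + 14\right) = \left(-24 + 2 \cdot 625\right) \left(-802 + 14\right) = \left(-24 + 1250\right) \left(-788\right) = 1226 \left(-788\right) = -966088$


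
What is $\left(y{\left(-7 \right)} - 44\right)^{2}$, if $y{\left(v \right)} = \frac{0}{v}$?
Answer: $1936$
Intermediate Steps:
$y{\left(v \right)} = 0$
$\left(y{\left(-7 \right)} - 44\right)^{2} = \left(0 - 44\right)^{2} = \left(-44\right)^{2} = 1936$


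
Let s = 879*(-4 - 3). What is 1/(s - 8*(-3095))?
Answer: 1/18607 ≈ 5.3743e-5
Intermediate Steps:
s = -6153 (s = 879*(-7) = -6153)
1/(s - 8*(-3095)) = 1/(-6153 - 8*(-3095)) = 1/(-6153 + 24760) = 1/18607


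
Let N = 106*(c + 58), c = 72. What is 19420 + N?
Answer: 33200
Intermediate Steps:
N = 13780 (N = 106*(72 + 58) = 106*130 = 13780)
19420 + N = 19420 + 13780 = 33200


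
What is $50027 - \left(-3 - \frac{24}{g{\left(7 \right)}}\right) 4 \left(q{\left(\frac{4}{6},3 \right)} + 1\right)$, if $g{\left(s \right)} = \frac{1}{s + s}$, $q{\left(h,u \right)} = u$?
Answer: $55451$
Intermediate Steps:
$g{\left(s \right)} = \frac{1}{2 s}$
$50027 - \left(-3 - \frac{24}{g{\left(7 \right)}}\right) 4 \left(q{\left(\frac{4}{6},3 \right)} + 1\right) = 50027 - \left(-3 - \frac{24}{\frac{1}{2} \cdot \frac{1}{7}}\right) 4 \left(3 + 1\right) = 50027 - \left(-3 - \frac{24}{\frac{1}{2} \cdot \frac{1}{7}}\right) 4 \cdot 4 = 50027 - \left(-3 - 24 \frac{1}{\frac{1}{14}}\right) 16 = 50027 - \left(-3 - 336\right) 16 = 50027 - \left(-339\right) 16 = 50027 - -5424 = 50027 + 5424 = 55451$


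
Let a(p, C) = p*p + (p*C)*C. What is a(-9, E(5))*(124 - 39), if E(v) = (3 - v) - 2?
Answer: -5355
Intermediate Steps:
E(v) = 1 - v
a(p, C) = p² + p*C² (a(p, C) = p² + (C*p)*C = p² + p*C²)
a(-9, E(5))*(124 - 39) = (-9*(-9 + (1 - 1*5)²))*(124 - 39) = -9*(-9 + (1 - 5)²)*85 = -9*(-9 + (-4)²)*85 = -9*(-9 + 16)*85 = -9*7*85 = -63*85 = -5355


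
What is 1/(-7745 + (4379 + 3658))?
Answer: 1/292 ≈ 0.0034247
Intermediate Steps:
1/(-7745 + (4379 + 3658)) = 1/(-7745 + 8037) = 1/292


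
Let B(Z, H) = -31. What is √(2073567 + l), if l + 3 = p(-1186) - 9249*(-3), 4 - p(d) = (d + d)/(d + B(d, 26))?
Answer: √3112231645311/1217 ≈ 1449.6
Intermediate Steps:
p(d) = 4 - 2*d/(-31 + d) (p(d) = 4 - (d + d)/(d - 31) = 4 - 2*d/(-31 + d))
l = 33766944/1217 (l = -3 + (2*(-62 - 1186)/(-31 - 1186) - 9249*(-3)) = -3 + (2*(-1248)/(-1217) + 27747) = -3 + (2*(-1/1217)*(-1248) + 27747) = -3 + (2496/1217 + 27747) = -3 + 33770595/1217 = 33766944/1217 ≈ 27746.)
√(2073567 + l) = √(2073567 + 33766944/1217) = √(2557297983/1217) = √3112231645311/1217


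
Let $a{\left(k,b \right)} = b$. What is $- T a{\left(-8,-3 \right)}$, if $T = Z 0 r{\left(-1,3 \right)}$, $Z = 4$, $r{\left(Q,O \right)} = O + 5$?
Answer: $0$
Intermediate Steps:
$r{\left(Q,O \right)} = 5 + O$
$T = 0$ ($T = 4 \cdot 0 \left(5 + 3\right) = 0 \cdot 8 = 0$)
$- T a{\left(-8,-3 \right)} = - 0 \left(-3\right) = \left(-1\right) 0 = 0$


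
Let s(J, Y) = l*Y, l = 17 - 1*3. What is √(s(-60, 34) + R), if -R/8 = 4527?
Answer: 2*I*√8935 ≈ 189.05*I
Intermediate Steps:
R = -36216 (R = -8*4527 = -36216)
l = 14 (l = 17 - 3 = 14)
s(J, Y) = 14*Y
√(s(-60, 34) + R) = √(14*34 - 36216) = √(476 - 36216) = √(-35740) = 2*I*√8935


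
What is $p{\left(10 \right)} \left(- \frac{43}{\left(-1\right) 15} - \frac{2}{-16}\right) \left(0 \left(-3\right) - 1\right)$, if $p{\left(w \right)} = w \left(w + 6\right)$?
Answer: $- \frac{1436}{3} \approx -478.67$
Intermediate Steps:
$p{\left(w \right)} = w \left(6 + w\right)$
$p{\left(10 \right)} \left(- \frac{43}{\left(-1\right) 15} - \frac{2}{-16}\right) \left(0 \left(-3\right) - 1\right) = 10 \left(6 + 10\right) \left(- \frac{43}{\left(-1\right) 15} - \frac{2}{-16}\right) \left(0 \left(-3\right) - 1\right) = 10 \cdot 16 \left(- \frac{43}{-15} - - \frac{1}{8}\right) \left(0 - 1\right) = 160 \left(\left(-43\right) \left(- \frac{1}{15}\right) + \frac{1}{8}\right) \left(-1\right) = 160 \left(\frac{43}{15} + \frac{1}{8}\right) \left(-1\right) = 160 \cdot \frac{359}{120} \left(-1\right) = \frac{1436}{3} \left(-1\right) = - \frac{1436}{3}$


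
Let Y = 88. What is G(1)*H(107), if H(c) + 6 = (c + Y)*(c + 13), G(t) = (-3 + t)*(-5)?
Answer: 233940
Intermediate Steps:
G(t) = 15 - 5*t
H(c) = -6 + (13 + c)*(88 + c) (H(c) = -6 + (c + 88)*(c + 13) = -6 + (88 + c)*(13 + c) = -6 + (13 + c)*(88 + c))
G(1)*H(107) = (15 - 5*1)*(1138 + 107² + 101*107) = (15 - 5)*(1138 + 11449 + 10807) = 10*23394 = 233940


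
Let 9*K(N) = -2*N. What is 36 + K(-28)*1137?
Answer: 21332/3 ≈ 7110.7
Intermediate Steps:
K(N) = -2*N/9 (K(N) = (-2*N)/9 = -2*N/9)
36 + K(-28)*1137 = 36 - 2/9*(-28)*1137 = 36 + (56/9)*1137 = 36 + 21224/3 = 21332/3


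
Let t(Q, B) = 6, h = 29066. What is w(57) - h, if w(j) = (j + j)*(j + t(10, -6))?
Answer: -21884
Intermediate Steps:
w(j) = 2*j*(6 + j) (w(j) = (j + j)*(j + 6) = (2*j)*(6 + j) = 2*j*(6 + j))
w(57) - h = 2*57*(6 + 57) - 1*29066 = 2*57*63 - 29066 = 7182 - 29066 = -21884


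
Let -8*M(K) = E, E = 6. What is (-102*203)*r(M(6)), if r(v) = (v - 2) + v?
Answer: 72471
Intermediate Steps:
M(K) = -3/4 (M(K) = -1/8*6 = -3/4)
r(v) = -2 + 2*v (r(v) = (-2 + v) + v = -2 + 2*v)
(-102*203)*r(M(6)) = (-102*203)*(-2 + 2*(-3/4)) = -20706*(-2 - 3/2) = -20706*(-7/2) = 72471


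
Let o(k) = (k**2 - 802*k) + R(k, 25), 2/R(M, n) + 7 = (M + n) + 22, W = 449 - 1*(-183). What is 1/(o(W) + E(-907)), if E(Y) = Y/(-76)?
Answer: -6384/685820753 ≈ -9.3086e-6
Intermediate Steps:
E(Y) = -Y/76 (E(Y) = Y*(-1/76) = -Y/76)
W = 632 (W = 449 + 183 = 632)
R(M, n) = 2/(15 + M + n) (R(M, n) = 2/(-7 + ((M + n) + 22)) = 2/(-7 + (22 + M + n)) = 2/(15 + M + n))
o(k) = k**2 - 802*k + 2/(40 + k) (o(k) = (k**2 - 802*k) + 2/(15 + k + 25) = (k**2 - 802*k) + 2/(40 + k) = k**2 - 802*k + 2/(40 + k))
1/(o(W) + E(-907)) = 1/((2 + 632*(-802 + 632)*(40 + 632))/(40 + 632) - 1/76*(-907)) = 1/((2 + 632*(-170)*672)/672 + 907/76) = 1/((2 - 72199680)/672 + 907/76) = 1/((1/672)*(-72199678) + 907/76) = 1/(-36099839/336 + 907/76) = 1/(-685820753/6384) = -6384/685820753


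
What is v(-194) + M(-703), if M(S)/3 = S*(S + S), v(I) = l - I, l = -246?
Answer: 2965202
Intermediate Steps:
v(I) = -246 - I
M(S) = 6*S² (M(S) = 3*(S*(S + S)) = 3*(S*(2*S)) = 3*(2*S²) = 6*S²)
v(-194) + M(-703) = (-246 - 1*(-194)) + 6*(-703)² = (-246 + 194) + 6*494209 = -52 + 2965254 = 2965202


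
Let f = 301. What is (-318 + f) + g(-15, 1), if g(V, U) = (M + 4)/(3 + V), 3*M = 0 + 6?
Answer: -35/2 ≈ -17.500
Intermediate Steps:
M = 2 (M = (0 + 6)/3 = (⅓)*6 = 2)
g(V, U) = 6/(3 + V) (g(V, U) = (2 + 4)/(3 + V) = 6/(3 + V))
(-318 + f) + g(-15, 1) = (-318 + 301) + 6/(3 - 15) = -17 + 6/(-12) = -17 + 6*(-1/12) = -17 - ½ = -35/2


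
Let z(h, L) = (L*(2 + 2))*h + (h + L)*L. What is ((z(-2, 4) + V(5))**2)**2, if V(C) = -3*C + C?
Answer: 1336336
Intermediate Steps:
V(C) = -2*C
z(h, L) = L*(L + h) + 4*L*h (z(h, L) = (L*4)*h + (L + h)*L = (4*L)*h + L*(L + h) = 4*L*h + L*(L + h) = L*(L + h) + 4*L*h)
((z(-2, 4) + V(5))**2)**2 = ((4*(4 + 5*(-2)) - 2*5)**2)**2 = ((4*(4 - 10) - 10)**2)**2 = ((4*(-6) - 10)**2)**2 = ((-24 - 10)**2)**2 = ((-34)**2)**2 = 1156**2 = 1336336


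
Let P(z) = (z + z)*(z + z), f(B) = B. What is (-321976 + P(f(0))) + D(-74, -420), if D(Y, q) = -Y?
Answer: -321902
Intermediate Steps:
P(z) = 4*z**2 (P(z) = (2*z)*(2*z) = 4*z**2)
(-321976 + P(f(0))) + D(-74, -420) = (-321976 + 4*0**2) - 1*(-74) = (-321976 + 4*0) + 74 = (-321976 + 0) + 74 = -321976 + 74 = -321902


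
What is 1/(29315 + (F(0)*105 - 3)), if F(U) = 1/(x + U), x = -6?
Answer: 2/58589 ≈ 3.4136e-5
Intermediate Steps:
F(U) = 1/(-6 + U)
1/(29315 + (F(0)*105 - 3)) = 1/(29315 + (105/(-6 + 0) - 3)) = 1/(29315 + (105/(-6) - 3)) = 1/(29315 + (-1/6*105 - 3)) = 1/(29315 + (-35/2 - 3)) = 1/(29315 - 41/2) = 1/(58589/2) = 2/58589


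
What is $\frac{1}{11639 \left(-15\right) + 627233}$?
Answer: $\frac{1}{452648} \approx 2.2092 \cdot 10^{-6}$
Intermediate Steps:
$\frac{1}{11639 \left(-15\right) + 627233} = \frac{1}{-174585 + 627233} = \frac{1}{452648}$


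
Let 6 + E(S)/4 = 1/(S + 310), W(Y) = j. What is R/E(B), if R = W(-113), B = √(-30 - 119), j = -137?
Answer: 19768552/3461245 - 137*I*√149/13844980 ≈ 5.7114 - 0.00012079*I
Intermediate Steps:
W(Y) = -137
B = I*√149 (B = √(-149) = I*√149 ≈ 12.207*I)
E(S) = -24 + 4/(310 + S) (E(S) = -24 + 4/(S + 310) = -24 + 4/(310 + S))
R = -137
R/E(B) = -137*(310 + I*√149)/(4*(-1859 - 6*I*√149))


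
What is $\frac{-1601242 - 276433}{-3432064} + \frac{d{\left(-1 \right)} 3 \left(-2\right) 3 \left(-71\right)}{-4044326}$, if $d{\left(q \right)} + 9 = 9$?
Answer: $\frac{1877675}{3432064} \approx 0.5471$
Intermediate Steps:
$d{\left(q \right)} = 0$ ($d{\left(q \right)} = -9 + 9 = 0$)
$\frac{-1601242 - 276433}{-3432064} + \frac{d{\left(-1 \right)} 3 \left(-2\right) 3 \left(-71\right)}{-4044326} = \frac{-1601242 - 276433}{-3432064} + \frac{0 \cdot 3 \left(-2\right) 3 \left(-71\right)}{-4044326} = \left(-1877675\right) \left(- \frac{1}{3432064}\right) + 0 \left(\left(-6\right) 3\right) \left(-71\right) \left(- \frac{1}{4044326}\right) = \frac{1877675}{3432064} + 0 \left(-18\right) \left(-71\right) \left(- \frac{1}{4044326}\right) = \frac{1877675}{3432064} + 0 \left(-71\right) \left(- \frac{1}{4044326}\right) = \frac{1877675}{3432064} + 0 \left(- \frac{1}{4044326}\right) = \frac{1877675}{3432064} + 0 = \frac{1877675}{3432064}$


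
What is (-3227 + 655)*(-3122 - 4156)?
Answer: 18719016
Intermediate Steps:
(-3227 + 655)*(-3122 - 4156) = -2572*(-7278) = 18719016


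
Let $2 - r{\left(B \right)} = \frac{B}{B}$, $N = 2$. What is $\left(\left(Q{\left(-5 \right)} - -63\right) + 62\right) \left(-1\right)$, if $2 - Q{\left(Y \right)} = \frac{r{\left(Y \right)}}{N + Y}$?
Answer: $- \frac{382}{3} \approx -127.33$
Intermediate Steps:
$r{\left(B \right)} = 1$ ($r{\left(B \right)} = 2 - \frac{B}{B} = 2 - 1 = 1$)
$Q{\left(Y \right)} = 2 - \frac{1}{2 + Y}$ ($Q{\left(Y \right)} = 2 - 1 \frac{1}{2 + Y} = 2 - \frac{1}{2 + Y}$)
$\left(\left(Q{\left(-5 \right)} - -63\right) + 62\right) \left(-1\right) = \left(\left(\frac{3 + 2 \left(-5\right)}{2 - 5} - -63\right) + 62\right) \left(-1\right) = \left(\left(\frac{3 - 10}{-3} + 63\right) + 62\right) \left(-1\right) = \left(\left(\left(- \frac{1}{3}\right) \left(-7\right) + 63\right) + 62\right) \left(-1\right) = \left(\left(\frac{7}{3} + 63\right) + 62\right) \left(-1\right) = \left(\frac{196}{3} + 62\right) \left(-1\right) = \frac{382}{3} \left(-1\right) = - \frac{382}{3}$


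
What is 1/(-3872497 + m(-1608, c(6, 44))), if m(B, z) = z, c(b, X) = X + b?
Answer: -1/3872447 ≈ -2.5823e-7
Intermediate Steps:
1/(-3872497 + m(-1608, c(6, 44))) = 1/(-3872497 + (44 + 6)) = 1/(-3872497 + 50) = 1/(-3872447) = -1/3872447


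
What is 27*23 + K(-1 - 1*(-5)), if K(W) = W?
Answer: 625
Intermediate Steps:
27*23 + K(-1 - 1*(-5)) = 27*23 + (-1 - 1*(-5)) = 621 + (-1 + 5) = 621 + 4 = 625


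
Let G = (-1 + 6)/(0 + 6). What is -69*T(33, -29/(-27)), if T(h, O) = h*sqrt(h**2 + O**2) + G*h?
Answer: -3795/2 - 253*sqrt(794722)/3 ≈ -77078.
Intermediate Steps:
G = 5/6 ≈ 0.83333
T(h, O) = 5*h/6 + h*sqrt(O**2 + h**2) (T(h, O) = h*sqrt(h**2 + O**2) + 5*h/6 = h*sqrt(O**2 + h**2) + 5*h/6 = 5*h/6 + h*sqrt(O**2 + h**2))
-69*T(33, -29/(-27)) = -23*33*(5 + 6*sqrt((-29/(-27))**2 + 33**2))/2 = -23*33*(5 + 6*sqrt((-29*(-1/27))**2 + 1089))/2 = -23*33*(5 + 6*sqrt((29/27)**2 + 1089))/2 = -23*33*(5 + 6*sqrt(841/729 + 1089))/2 = -23*33*(5 + 6*sqrt(794722/729))/2 = -23*33*(5 + 6*(sqrt(794722)/27))/2 = -23*33*(5 + 2*sqrt(794722)/9)/2 = -69*(55/2 + 11*sqrt(794722)/9) = -3795/2 - 253*sqrt(794722)/3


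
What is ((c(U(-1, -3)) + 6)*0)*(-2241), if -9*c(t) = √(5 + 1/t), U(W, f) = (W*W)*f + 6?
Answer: 0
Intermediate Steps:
U(W, f) = 6 + f*W² (U(W, f) = W²*f + 6 = f*W² + 6 = 6 + f*W²)
c(t) = -√(5 + 1/t)/9
((c(U(-1, -3)) + 6)*0)*(-2241) = ((-√(5 + 1/(6 - 3*(-1)²))/9 + 6)*0)*(-2241) = ((-√(5 + 1/(6 - 3*1))/9 + 6)*0)*(-2241) = ((-√(5 + 1/(6 - 3))/9 + 6)*0)*(-2241) = ((-√(5 + 1/3)/9 + 6)*0)*(-2241) = ((-√(5 + ⅓)/9 + 6)*0)*(-2241) = ((-4*√3/27 + 6)*0)*(-2241) = ((6 - 4*√3/27)*0)*(-2241) = 0*(-2241) = 0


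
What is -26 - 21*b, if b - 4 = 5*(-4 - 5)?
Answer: 835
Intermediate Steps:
b = -41 (b = 4 + 5*(-4 - 5) = 4 + 5*(-9) = 4 - 45 = -41)
-26 - 21*b = -26 - 21*(-41) = -26 + 861 = 835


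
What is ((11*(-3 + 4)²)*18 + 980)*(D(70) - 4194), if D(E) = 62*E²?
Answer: 352935868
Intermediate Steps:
((11*(-3 + 4)²)*18 + 980)*(D(70) - 4194) = ((11*(-3 + 4)²)*18 + 980)*(62*70² - 4194) = ((11*1²)*18 + 980)*(62*4900 - 4194) = ((11*1)*18 + 980)*(303800 - 4194) = (11*18 + 980)*299606 = (198 + 980)*299606 = 1178*299606 = 352935868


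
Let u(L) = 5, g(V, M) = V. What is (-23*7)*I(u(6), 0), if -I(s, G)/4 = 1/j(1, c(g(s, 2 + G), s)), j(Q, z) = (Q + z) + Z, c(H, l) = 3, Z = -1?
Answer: 644/3 ≈ 214.67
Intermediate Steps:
j(Q, z) = -1 + Q + z (j(Q, z) = (Q + z) - 1 = -1 + Q + z)
I(s, G) = -4/3 (I(s, G) = -4/(-1 + 1 + 3) = -4/3)
(-23*7)*I(u(6), 0) = -23*7*(-4/3) = -161*(-4/3) = 644/3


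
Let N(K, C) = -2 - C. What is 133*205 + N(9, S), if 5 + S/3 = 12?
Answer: 27242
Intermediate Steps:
S = 21 (S = -15 + 3*12 = -15 + 36 = 21)
133*205 + N(9, S) = 133*205 + (-2 - 1*21) = 27265 + (-2 - 21) = 27265 - 23 = 27242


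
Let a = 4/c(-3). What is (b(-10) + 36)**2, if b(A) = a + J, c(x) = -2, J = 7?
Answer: 1681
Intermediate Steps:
a = -2 (a = 4/(-2) = 4*(-1/2) = -2)
b(A) = 5 (b(A) = -2 + 7 = 5)
(b(-10) + 36)**2 = (5 + 36)**2 = 41**2 = 1681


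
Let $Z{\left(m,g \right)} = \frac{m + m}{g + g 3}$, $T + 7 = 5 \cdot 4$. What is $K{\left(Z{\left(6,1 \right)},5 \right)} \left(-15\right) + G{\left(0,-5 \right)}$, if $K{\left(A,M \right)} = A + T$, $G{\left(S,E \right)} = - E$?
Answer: $-235$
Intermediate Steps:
$T = 13$ ($T = -7 + 5 \cdot 4 = -7 + 20 = 13$)
$Z{\left(m,g \right)} = \frac{m}{2 g}$ ($Z{\left(m,g \right)} = \frac{2 m}{g + 3 g} = \frac{2 m}{4 g} = 2 m \frac{1}{4 g} = \frac{m}{2 g}$)
$K{\left(A,M \right)} = 13 + A$ ($K{\left(A,M \right)} = A + 13 = 13 + A$)
$K{\left(Z{\left(6,1 \right)},5 \right)} \left(-15\right) + G{\left(0,-5 \right)} = \left(13 + \frac{1}{2} \cdot 6 \cdot 1^{-1}\right) \left(-15\right) - -5 = \left(13 + \frac{1}{2} \cdot 6 \cdot 1\right) \left(-15\right) + 5 = \left(13 + 3\right) \left(-15\right) + 5 = 16 \left(-15\right) + 5 = -240 + 5 = -235$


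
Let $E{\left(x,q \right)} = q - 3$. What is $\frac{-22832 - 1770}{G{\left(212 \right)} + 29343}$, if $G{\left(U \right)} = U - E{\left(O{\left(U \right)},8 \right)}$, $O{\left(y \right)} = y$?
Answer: $- \frac{12301}{14775} \approx -0.83255$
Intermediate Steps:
$E{\left(x,q \right)} = -3 + q$ ($E{\left(x,q \right)} = q - 3 = -3 + q$)
$G{\left(U \right)} = -5 + U$ ($G{\left(U \right)} = U - \left(-3 + 8\right) = U - 5 = -5 + U$)
$\frac{-22832 - 1770}{G{\left(212 \right)} + 29343} = \frac{-22832 - 1770}{\left(-5 + 212\right) + 29343} = \frac{-22832 - 1770}{207 + 29343} = - \frac{24602}{29550} = \left(-24602\right) \frac{1}{29550} = - \frac{12301}{14775}$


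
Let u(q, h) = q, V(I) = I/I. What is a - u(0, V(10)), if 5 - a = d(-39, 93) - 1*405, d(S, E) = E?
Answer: 317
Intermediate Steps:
V(I) = 1
a = 317 (a = 5 - (93 - 1*405) = 5 - (93 - 405) = 5 - 1*(-312) = 5 + 312 = 317)
a - u(0, V(10)) = 317 - 1*0 = 317 + 0 = 317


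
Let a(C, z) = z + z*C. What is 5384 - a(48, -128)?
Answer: 11656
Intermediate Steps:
a(C, z) = z + C*z
5384 - a(48, -128) = 5384 - (-128)*(1 + 48) = 5384 - (-128)*49 = 5384 - 1*(-6272) = 5384 + 6272 = 11656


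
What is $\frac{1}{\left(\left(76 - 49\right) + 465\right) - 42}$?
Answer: $\frac{1}{450} \approx 0.0022222$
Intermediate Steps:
$\frac{1}{\left(\left(76 - 49\right) + 465\right) - 42} = \frac{1}{\left(27 + 465\right) - 42} = \frac{1}{492 - 42} = \frac{1}{450}$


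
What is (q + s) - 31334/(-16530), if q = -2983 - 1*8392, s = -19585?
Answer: -255868733/8265 ≈ -30958.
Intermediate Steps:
q = -11375 (q = -2983 - 8392 = -11375)
(q + s) - 31334/(-16530) = (-11375 - 19585) - 31334/(-16530) = -30960 - 31334*(-1/16530) = -30960 + 15667/8265 = -255868733/8265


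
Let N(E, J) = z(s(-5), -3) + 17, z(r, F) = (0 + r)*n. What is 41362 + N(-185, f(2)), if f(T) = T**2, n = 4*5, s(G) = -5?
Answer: 41279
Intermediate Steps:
n = 20
z(r, F) = 20*r (z(r, F) = (0 + r)*20 = r*20 = 20*r)
N(E, J) = -83 (N(E, J) = 20*(-5) + 17 = -100 + 17 = -83)
41362 + N(-185, f(2)) = 41362 - 83 = 41279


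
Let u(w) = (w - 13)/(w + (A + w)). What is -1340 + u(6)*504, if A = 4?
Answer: -3121/2 ≈ -1560.5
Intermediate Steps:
u(w) = (-13 + w)/(4 + 2*w) (u(w) = (w - 13)/(w + (4 + w)) = (-13 + w)/(4 + 2*w))
-1340 + u(6)*504 = -1340 + ((-13 + 6)/(2*(2 + 6)))*504 = -1340 + ((½)*(-7)/8)*504 = -1340 + ((½)*(⅛)*(-7))*504 = -1340 - 7/16*504 = -1340 - 441/2 = -3121/2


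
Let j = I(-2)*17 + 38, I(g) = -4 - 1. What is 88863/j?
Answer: -88863/47 ≈ -1890.7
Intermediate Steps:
I(g) = -5
j = -47 (j = -5*17 + 38 = -85 + 38 = -47)
88863/j = 88863/(-47) = 88863*(-1/47) = -88863/47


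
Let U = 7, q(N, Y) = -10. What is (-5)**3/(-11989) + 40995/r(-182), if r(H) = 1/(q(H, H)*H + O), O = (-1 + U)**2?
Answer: 912203686205/11989 ≈ 7.6087e+7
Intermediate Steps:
O = 36 (O = (-1 + 7)**2 = 6**2 = 36)
r(H) = 1/(36 - 10*H) (r(H) = 1/(-10*H + 36) = 1/(36 - 10*H))
(-5)**3/(-11989) + 40995/r(-182) = (-5)**3/(-11989) + 40995/((1/(2*(18 - 5*(-182))))) = -125*(-1/11989) + 40995/((1/(2*(18 + 910)))) = 125/11989 + 40995/(((1/2)/928)) = 125/11989 + 40995/(((1/2)*(1/928))) = 125/11989 + 40995/(1/1856) = 125/11989 + 40995*1856 = 125/11989 + 76086720 = 912203686205/11989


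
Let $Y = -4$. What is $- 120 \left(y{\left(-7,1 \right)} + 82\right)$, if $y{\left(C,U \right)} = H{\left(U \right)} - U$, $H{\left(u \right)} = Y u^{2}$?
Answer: $-9240$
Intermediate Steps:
$H{\left(u \right)} = - 4 u^{2}$
$y{\left(C,U \right)} = - U - 4 U^{2}$ ($y{\left(C,U \right)} = - 4 U^{2} - U = - U - 4 U^{2}$)
$- 120 \left(y{\left(-7,1 \right)} + 82\right) = - 120 \left(1 \left(-1 - 4\right) + 82\right) = - 120 \left(1 \left(-5\right) + 82\right) = - 120 \left(-5 + 82\right) = \left(-120\right) 77 = -9240$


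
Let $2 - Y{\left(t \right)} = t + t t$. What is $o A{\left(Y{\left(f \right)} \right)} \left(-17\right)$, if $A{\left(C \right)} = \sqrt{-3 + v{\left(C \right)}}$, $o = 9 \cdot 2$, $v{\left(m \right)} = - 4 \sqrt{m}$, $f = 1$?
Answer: $- 306 i \sqrt{3} \approx - 530.01 i$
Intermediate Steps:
$Y{\left(t \right)} = 2 - t - t^{2}$ ($Y{\left(t \right)} = 2 - \left(t + t t\right) = 2 - \left(t + t^{2}\right) = 2 - t - t^{2}$)
$o = 18$
$A{\left(C \right)} = \sqrt{-3 - 4 \sqrt{C}}$
$o A{\left(Y{\left(f \right)} \right)} \left(-17\right) = 18 \sqrt{-3 - 4 \sqrt{2 - 1 - 1^{2}}} \left(-17\right) = 18 \sqrt{-3 - 4 \sqrt{2 - 1 - 1}} \left(-17\right) = 18 \sqrt{-3 - 4 \sqrt{0}} \left(-17\right) = 18 \sqrt{-3 - 0} \left(-17\right) = 18 \sqrt{-3 + 0} \left(-17\right) = 18 \sqrt{-3} \left(-17\right) = 18 i \sqrt{3} \left(-17\right) = - 306 i \sqrt{3}$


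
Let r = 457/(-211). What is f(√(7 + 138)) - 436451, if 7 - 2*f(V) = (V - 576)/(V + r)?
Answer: -5452660618513/12493392 + 25547669*√145/12493392 ≈ -4.3642e+5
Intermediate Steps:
r = -457/211 (r = 457*(-1/211) = -457/211 ≈ -2.1659)
f(V) = 7/2 - (-576 + V)/(2*(-457/211 + V)) (f(V) = 7/2 - (V - 576)/(2*(V - 457/211)) = 7/2 - (-576 + V)/(2*(-457/211 + V)))
f(√(7 + 138)) - 436451 = (118337 + 1266*√(7 + 138))/(2*(-457 + 211*√(7 + 138))) - 436451 = (118337 + 1266*√145)/(2*(-457 + 211*√145)) - 436451 = -436451 + (118337 + 1266*√145)/(2*(-457 + 211*√145))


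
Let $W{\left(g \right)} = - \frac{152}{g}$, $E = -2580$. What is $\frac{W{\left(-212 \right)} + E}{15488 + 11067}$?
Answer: $- \frac{136702}{1407415} \approx -0.09713$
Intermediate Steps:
$\frac{W{\left(-212 \right)} + E}{15488 + 11067} = \frac{- \frac{152}{-212} - 2580}{15488 + 11067} = \frac{\left(-152\right) \left(- \frac{1}{212}\right) - 2580}{26555} = \left(\frac{38}{53} - 2580\right) \frac{1}{26555} = \left(- \frac{136702}{53}\right) \frac{1}{26555} = - \frac{136702}{1407415}$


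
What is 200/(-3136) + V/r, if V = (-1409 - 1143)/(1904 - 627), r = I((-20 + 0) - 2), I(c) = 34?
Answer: -1042917/8509928 ≈ -0.12255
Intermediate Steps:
r = 34
V = -2552/1277 ≈ -1.9984
200/(-3136) + V/r = 200/(-3136) - 2552/1277/34 = 200*(-1/3136) - 2552/1277*1/34 = -25/392 - 1276/21709 = -1042917/8509928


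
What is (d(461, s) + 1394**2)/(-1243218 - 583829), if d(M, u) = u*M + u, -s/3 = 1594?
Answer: 266048/1827047 ≈ 0.14562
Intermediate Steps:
s = -4782 (s = -3*1594 = -4782)
d(M, u) = u + M*u (d(M, u) = M*u + u = u + M*u)
(d(461, s) + 1394**2)/(-1243218 - 583829) = (-4782*(1 + 461) + 1394**2)/(-1243218 - 583829) = (-4782*462 + 1943236)/(-1827047) = (-2209284 + 1943236)*(-1/1827047) = -266048*(-1/1827047) = 266048/1827047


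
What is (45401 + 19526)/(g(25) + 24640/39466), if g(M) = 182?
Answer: 183029213/514818 ≈ 355.52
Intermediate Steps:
(45401 + 19526)/(g(25) + 24640/39466) = (45401 + 19526)/(182 + 24640/39466) = 64927/(182 + 24640*(1/39466)) = 64927/(182 + 1760/2819) = 64927/(514818/2819) = 64927*(2819/514818) = 183029213/514818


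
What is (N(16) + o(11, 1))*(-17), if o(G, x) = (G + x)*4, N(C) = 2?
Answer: -850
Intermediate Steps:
o(G, x) = 4*G + 4*x
(N(16) + o(11, 1))*(-17) = (2 + (4*11 + 4*1))*(-17) = (2 + (44 + 4))*(-17) = (2 + 48)*(-17) = 50*(-17) = -850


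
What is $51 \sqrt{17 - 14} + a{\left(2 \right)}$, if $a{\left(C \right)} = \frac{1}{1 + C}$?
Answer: $\frac{1}{3} + 51 \sqrt{3} \approx 88.668$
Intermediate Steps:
$51 \sqrt{17 - 14} + a{\left(2 \right)} = 51 \sqrt{17 - 14} + \frac{1}{1 + 2} = 51 \sqrt{3} + \frac{1}{3} = \frac{1}{3} + 51 \sqrt{3}$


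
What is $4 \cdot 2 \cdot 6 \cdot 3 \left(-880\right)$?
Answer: $-126720$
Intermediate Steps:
$4 \cdot 2 \cdot 6 \cdot 3 \left(-880\right) = 4 \cdot 12 \cdot 3 \left(-880\right) = 48 \cdot 3 \left(-880\right) = 144 \left(-880\right) = -126720$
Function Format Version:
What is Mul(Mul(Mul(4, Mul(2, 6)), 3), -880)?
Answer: -126720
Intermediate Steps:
Mul(Mul(Mul(4, Mul(2, 6)), 3), -880) = Mul(Mul(Mul(4, 12), 3), -880) = Mul(Mul(48, 3), -880) = Mul(144, -880) = -126720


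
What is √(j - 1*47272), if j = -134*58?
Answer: 6*I*√1529 ≈ 234.61*I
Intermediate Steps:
j = -7772
√(j - 1*47272) = √(-7772 - 1*47272) = √(-7772 - 47272) = √(-55044) = 6*I*√1529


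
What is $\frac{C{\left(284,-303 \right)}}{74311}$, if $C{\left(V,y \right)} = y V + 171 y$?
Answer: $- \frac{137865}{74311} \approx -1.8552$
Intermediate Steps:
$C{\left(V,y \right)} = 171 y + V y$ ($C{\left(V,y \right)} = V y + 171 y = 171 y + V y$)
$\frac{C{\left(284,-303 \right)}}{74311} = \frac{\left(-303\right) \left(171 + 284\right)}{74311} = \left(-303\right) 455 \cdot \frac{1}{74311} = \left(-137865\right) \frac{1}{74311} = - \frac{137865}{74311}$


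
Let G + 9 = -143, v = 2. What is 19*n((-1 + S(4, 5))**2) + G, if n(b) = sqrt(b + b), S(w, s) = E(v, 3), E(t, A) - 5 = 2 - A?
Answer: -152 + 57*sqrt(2) ≈ -71.390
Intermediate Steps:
G = -152 (G = -9 - 143 = -152)
E(t, A) = 7 - A (E(t, A) = 5 + (2 - A) = 7 - A)
S(w, s) = 4 (S(w, s) = 7 - 1*3 = 7 - 3 = 4)
n(b) = sqrt(2)*sqrt(b) (n(b) = sqrt(2*b) = sqrt(2)*sqrt(b))
19*n((-1 + S(4, 5))**2) + G = 19*(sqrt(2)*sqrt((-1 + 4)**2)) - 152 = 19*(sqrt(2)*sqrt(3**2)) - 152 = 19*(sqrt(2)*sqrt(9)) - 152 = 19*(sqrt(2)*3) - 152 = 19*(3*sqrt(2)) - 152 = 57*sqrt(2) - 152 = -152 + 57*sqrt(2)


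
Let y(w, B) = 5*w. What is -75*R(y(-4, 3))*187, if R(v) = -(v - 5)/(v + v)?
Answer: 70125/8 ≈ 8765.6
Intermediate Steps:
R(v) = -(-5 + v)/(2*v)
-75*R(y(-4, 3))*187 = -75*(5 - 5*(-4))/(2*(5*(-4)))*187 = -75*(5 - 1*(-20))/(2*(-20))*187 = -75*(-1)*(5 + 20)/(2*20)*187 = -75*(-1)*25/(2*20)*187 = -75*(-5/8)*187 = (375/8)*187 = 70125/8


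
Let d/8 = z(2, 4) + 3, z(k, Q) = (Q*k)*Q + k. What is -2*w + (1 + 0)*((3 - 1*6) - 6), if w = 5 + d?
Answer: -611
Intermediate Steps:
z(k, Q) = k + k*Q**2 (z(k, Q) = k*Q**2 + k = k + k*Q**2)
d = 296 (d = 8*(2*(1 + 4**2) + 3) = 8*(2*(1 + 16) + 3) = 8*(2*17 + 3) = 8*(34 + 3) = 8*37 = 296)
w = 301 (w = 5 + 296 = 301)
-2*w + (1 + 0)*((3 - 1*6) - 6) = -2*301 + (1 + 0)*((3 - 1*6) - 6) = -602 + 1*((3 - 6) - 6) = -602 + 1*(-3 - 6) = -602 + 1*(-9) = -602 - 9 = -611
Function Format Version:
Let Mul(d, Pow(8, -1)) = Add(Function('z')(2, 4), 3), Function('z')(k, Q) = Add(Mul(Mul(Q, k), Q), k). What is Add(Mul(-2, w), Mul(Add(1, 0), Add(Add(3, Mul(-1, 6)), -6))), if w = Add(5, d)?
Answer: -611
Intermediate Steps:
Function('z')(k, Q) = Add(k, Mul(k, Pow(Q, 2))) (Function('z')(k, Q) = Add(Mul(k, Pow(Q, 2)), k) = Add(k, Mul(k, Pow(Q, 2))))
d = 296 (d = Mul(8, Add(Mul(2, Add(1, Pow(4, 2))), 3)) = Mul(8, Add(Mul(2, Add(1, 16)), 3)) = Mul(8, Add(Mul(2, 17), 3)) = Mul(8, Add(34, 3)) = Mul(8, 37) = 296)
w = 301 (w = Add(5, 296) = 301)
Add(Mul(-2, w), Mul(Add(1, 0), Add(Add(3, Mul(-1, 6)), -6))) = Add(Mul(-2, 301), Mul(Add(1, 0), Add(Add(3, Mul(-1, 6)), -6))) = Add(-602, Mul(1, Add(Add(3, -6), -6))) = Add(-602, Mul(1, Add(-3, -6))) = Add(-602, Mul(1, -9)) = Add(-602, -9) = -611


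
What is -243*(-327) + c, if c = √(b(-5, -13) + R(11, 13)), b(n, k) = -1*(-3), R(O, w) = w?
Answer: 79465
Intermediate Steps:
b(n, k) = 3
c = 4 (c = √(3 + 13) = √16 = 4)
-243*(-327) + c = -243*(-327) + 4 = 79461 + 4 = 79465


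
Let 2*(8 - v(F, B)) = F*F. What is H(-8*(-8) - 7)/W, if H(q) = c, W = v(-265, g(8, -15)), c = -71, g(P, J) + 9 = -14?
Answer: 142/70209 ≈ 0.0020225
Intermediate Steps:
g(P, J) = -23 (g(P, J) = -9 - 14 = -23)
v(F, B) = 8 - F**2/2 (v(F, B) = 8 - F*F/2 = 8 - F**2/2)
W = -70209/2 (W = 8 - 1/2*(-265)**2 = 8 - 1/2*70225 = 8 - 70225/2 = -70209/2 ≈ -35105.)
H(q) = -71
H(-8*(-8) - 7)/W = -71/(-70209/2) = -71*(-2/70209) = 142/70209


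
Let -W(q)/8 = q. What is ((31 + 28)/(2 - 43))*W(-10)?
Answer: -4720/41 ≈ -115.12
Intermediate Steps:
W(q) = -8*q
((31 + 28)/(2 - 43))*W(-10) = ((31 + 28)/(2 - 43))*(-8*(-10)) = (59/(-41))*80 = (59*(-1/41))*80 = -59/41*80 = -4720/41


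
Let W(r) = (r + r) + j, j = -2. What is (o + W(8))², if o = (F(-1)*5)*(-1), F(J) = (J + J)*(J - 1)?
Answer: 36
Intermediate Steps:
F(J) = 2*J*(-1 + J) (F(J) = (2*J)*(-1 + J) = 2*J*(-1 + J))
W(r) = -2 + 2*r (W(r) = (r + r) - 2 = 2*r - 2 = -2 + 2*r)
o = -20 (o = ((2*(-1)*(-1 - 1))*5)*(-1) = ((2*(-1)*(-2))*5)*(-1) = (4*5)*(-1) = 20*(-1) = -20)
(o + W(8))² = (-20 + (-2 + 2*8))² = (-20 + (-2 + 16))² = (-20 + 14)² = (-6)² = 36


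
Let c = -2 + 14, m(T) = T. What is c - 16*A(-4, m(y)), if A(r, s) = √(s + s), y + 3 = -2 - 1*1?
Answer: 12 - 32*I*√3 ≈ 12.0 - 55.426*I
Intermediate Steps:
y = -6 (y = -3 + (-2 - 1*1) = -3 + (-2 - 1) = -3 - 3 = -6)
A(r, s) = √2*√s (A(r, s) = √(2*s) = √2*√s)
c = 12
c - 16*A(-4, m(y)) = 12 - 16*√2*√(-6) = 12 - 16*√2*I*√6 = 12 - 32*I*√3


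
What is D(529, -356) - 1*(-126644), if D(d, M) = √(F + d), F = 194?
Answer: 126644 + √723 ≈ 1.2667e+5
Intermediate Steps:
D(d, M) = √(194 + d)
D(529, -356) - 1*(-126644) = √(194 + 529) - 1*(-126644) = √723 + 126644 = 126644 + √723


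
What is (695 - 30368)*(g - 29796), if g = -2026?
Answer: 944254206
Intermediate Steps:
(695 - 30368)*(g - 29796) = (695 - 30368)*(-2026 - 29796) = -29673*(-31822) = 944254206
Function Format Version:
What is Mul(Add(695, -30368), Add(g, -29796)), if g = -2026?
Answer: 944254206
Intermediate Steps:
Mul(Add(695, -30368), Add(g, -29796)) = Mul(Add(695, -30368), Add(-2026, -29796)) = Mul(-29673, -31822) = 944254206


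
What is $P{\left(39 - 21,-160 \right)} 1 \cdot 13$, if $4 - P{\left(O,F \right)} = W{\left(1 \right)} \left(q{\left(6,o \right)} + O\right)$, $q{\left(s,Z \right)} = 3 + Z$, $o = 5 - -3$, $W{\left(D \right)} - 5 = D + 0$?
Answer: $-2210$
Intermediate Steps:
$W{\left(D \right)} = 5 + D$ ($W{\left(D \right)} = 5 + \left(D + 0\right) = 5 + D$)
$o = 8$ ($o = 5 + 3 = 8$)
$P{\left(O,F \right)} = -62 - 6 O$ ($P{\left(O,F \right)} = 4 - \left(5 + 1\right) \left(\left(3 + 8\right) + O\right) = 4 - 6 \left(11 + O\right) = 4 - \left(66 + 6 O\right) = -62 - 6 O$)
$P{\left(39 - 21,-160 \right)} 1 \cdot 13 = \left(-62 - 6 \left(39 - 21\right)\right) 1 \cdot 13 = \left(-62 - 6 \left(39 - 21\right)\right) 13 = \left(-62 - 108\right) 13 = \left(-170\right) 13 = -2210$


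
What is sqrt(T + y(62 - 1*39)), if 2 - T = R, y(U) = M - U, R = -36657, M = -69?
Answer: 3*sqrt(4063) ≈ 191.23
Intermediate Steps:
y(U) = -69 - U
T = 36659 (T = 2 - 1*(-36657) = 2 + 36657 = 36659)
sqrt(T + y(62 - 1*39)) = sqrt(36659 + (-69 - (62 - 1*39))) = sqrt(36659 + (-69 - (62 - 39))) = sqrt(36659 + (-69 - 1*23)) = sqrt(36659 + (-69 - 23)) = sqrt(36659 - 92) = sqrt(36567) = 3*sqrt(4063)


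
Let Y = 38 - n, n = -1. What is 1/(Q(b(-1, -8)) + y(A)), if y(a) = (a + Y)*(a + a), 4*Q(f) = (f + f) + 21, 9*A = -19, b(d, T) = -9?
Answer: -324/50221 ≈ -0.0064515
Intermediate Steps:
A = -19/9 (A = (⅑)*(-19) = -19/9 ≈ -2.1111)
Q(f) = 21/4 + f/2 (Q(f) = ((f + f) + 21)/4 = (2*f + 21)/4 = (21 + 2*f)/4 = 21/4 + f/2)
Y = 39 (Y = 38 - 1*(-1) = 38 + 1 = 39)
y(a) = 2*a*(39 + a) (y(a) = (a + 39)*(a + a) = (39 + a)*(2*a) = 2*a*(39 + a))
1/(Q(b(-1, -8)) + y(A)) = 1/((21/4 + (½)*(-9)) + 2*(-19/9)*(39 - 19/9)) = 1/((21/4 - 9/2) + 2*(-19/9)*(332/9)) = 1/(¾ - 12616/81) = 1/(-50221/324) = -324/50221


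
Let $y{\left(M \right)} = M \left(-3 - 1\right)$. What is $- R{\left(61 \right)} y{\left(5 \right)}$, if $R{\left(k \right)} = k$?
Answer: $1220$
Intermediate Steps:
$y{\left(M \right)} = - 4 M$ ($y{\left(M \right)} = M \left(-4\right) = - 4 M$)
$- R{\left(61 \right)} y{\left(5 \right)} = \left(-1\right) 61 \left(\left(-4\right) 5\right) = \left(-61\right) \left(-20\right) = 1220$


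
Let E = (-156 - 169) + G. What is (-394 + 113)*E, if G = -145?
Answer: 132070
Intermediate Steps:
E = -470 (E = (-156 - 169) - 145 = -325 - 145 = -470)
(-394 + 113)*E = (-394 + 113)*(-470) = -281*(-470) = 132070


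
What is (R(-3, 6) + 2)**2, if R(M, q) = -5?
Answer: 9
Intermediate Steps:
(R(-3, 6) + 2)**2 = (-5 + 2)**2 = (-3)**2 = 9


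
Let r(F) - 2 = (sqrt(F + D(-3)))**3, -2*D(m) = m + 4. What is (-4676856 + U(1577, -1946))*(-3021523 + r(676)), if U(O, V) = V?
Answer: 14137098497842 - 3160530751*sqrt(2702)/2 ≈ 1.4055e+13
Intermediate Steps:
D(m) = -2 - m/2 (D(m) = -(m + 4)/2 = -(4 + m)/2 = -2 - m/2)
r(F) = 2 + (-1/2 + F)**(3/2) (r(F) = 2 + (sqrt(F + (-2 - 1/2*(-3))))**3 = 2 + (sqrt(F + (-2 + 3/2)))**3 = 2 + (sqrt(F - 1/2))**3 = 2 + (sqrt(-1/2 + F))**3 = 2 + (-1/2 + F)**(3/2))
(-4676856 + U(1577, -1946))*(-3021523 + r(676)) = (-4676856 - 1946)*(-3021523 + (2 + (-1/2 + 676)**(3/2))) = -4678802*(-3021523 + (2 + (1351/2)**(3/2))) = -4678802*(-3021523 + (2 + 1351*sqrt(2702)/4)) = -4678802*(-3021521 + 1351*sqrt(2702)/4) = 14137098497842 - 3160530751*sqrt(2702)/2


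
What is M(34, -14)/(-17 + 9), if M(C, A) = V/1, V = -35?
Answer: 35/8 ≈ 4.3750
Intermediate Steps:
M(C, A) = -35 (M(C, A) = -35/1 = -35*1 = -35)
M(34, -14)/(-17 + 9) = -35/(-17 + 9) = -35/(-8) = -1/8*(-35) = 35/8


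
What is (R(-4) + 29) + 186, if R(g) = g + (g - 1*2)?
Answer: 205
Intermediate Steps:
R(g) = -2 + 2*g (R(g) = g + (g - 2) = g + (-2 + g) = -2 + 2*g)
(R(-4) + 29) + 186 = ((-2 + 2*(-4)) + 29) + 186 = ((-2 - 8) + 29) + 186 = (-10 + 29) + 186 = 19 + 186 = 205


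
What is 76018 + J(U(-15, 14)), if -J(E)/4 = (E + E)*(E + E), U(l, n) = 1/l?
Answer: 17104034/225 ≈ 76018.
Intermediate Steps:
U(l, n) = 1/l
J(E) = -16*E² (J(E) = -4*(E + E)*(E + E) = -4*2*E*2*E = -16*E²)
76018 + J(U(-15, 14)) = 76018 - 16*(1/(-15))² = 76018 - 16*(-1/15)² = 76018 - 16*1/225 = 76018 - 16/225 = 17104034/225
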